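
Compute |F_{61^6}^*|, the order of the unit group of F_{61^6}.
|F_{61^6}^*| = 51520374360

F_{61^6} has 61^6 = 51520374361 elements; its multiplicative group consists of all nonzero elements, so |F_{61^6}^*| = 51520374361 - 1 = 51520374360. (It is cyclic since any finite subgroup of the multiplicative group of a field is cyclic.)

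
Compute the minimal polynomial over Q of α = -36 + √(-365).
m_α(x) = x^2 + 72x + 1661

From α + 36 = √(-365), squaring gives (α + 36)^2 = -365, i.e. α^2 + 72α + 1296 = -365, so α^2 + 72α + 1661 = 0. The discriminant of x^2 + 72x + 1661 is (72)^2 - 4·(1661) = 5184 - 6644 = -1460, and 4·(-365) is not a perfect square in Q since -365 is squarefree and ≠ 1. Hence x^2 + 72x + 1661 is irreducible over Q and is the minimal polynomial of α.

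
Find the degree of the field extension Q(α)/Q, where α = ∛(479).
[Q(α):Q] = 3

The minimal polynomial of α is x^3 - 479, irreducible over Q since 479 is not a perfect cube (so x^3 - 479 has no rational root). Hence [Q(α):Q] = deg(m_α) = 3.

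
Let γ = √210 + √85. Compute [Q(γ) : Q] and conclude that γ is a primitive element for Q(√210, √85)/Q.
[Q(γ) : Q] = 4 (equivalently, Q(γ) = Q(√210, √85))

Obviously Q(γ) ⊆ Q(√210, √85), and [Q(√210, √85):Q] = 4 (since 210, 85 are distinct squarefree integers > 1 with 17850 not a perfect square). To show equality we compute the minimal polynomial of γ. From γ = √210 + √85: γ^2 = 210 + 2√(17850) + 85 = 295 + 2√(17850), so γ^2 - 295 = 2√(17850); squaring, (γ^2 - 295)^2 = 4·17850, i.e. γ^4 - 590γ^2 + 87025 - 71400 = 0, i.e. γ^4 - 590γ^2 + 15625 = 0. So γ is a root of x^4 - 590x^2 + 15625. This polynomial is irreducible over Q: it has no rational root (each ±√210 ± √85 is irrational), and any factorization into two quadratics over Q would force √(17850) ∈ Q (pairing opposite roots) or √210, √85 ∈ Q (other pairings), all impossible. Hence [Q(γ):Q] = 4 = [Q(√210, √85):Q], so Q(γ) = Q(√210, √85).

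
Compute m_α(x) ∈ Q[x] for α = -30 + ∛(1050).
m_α(x) = x^3 + 90x^2 + 2700x + 25950

Set β = α + 30 = ∛(1050), so β^3 = 1050. Then (α + 30)^3 - 1050 = 0, i.e. α is a root of g(x) = (x + 30)^3 - 1050 = x^3 + 90x^2 + 2700x + 25950. Since g(x) = h(x + 30) where h(x) = x^3 - 1050, and h is irreducible over Q (because 1050 is not a perfect cube, so h has no rational root, and a monic cubic with no rational root is irreducible), g is also irreducible (irreducibility is preserved under the substitution x → x + 30). Hence m_α(x) = x^3 + 90x^2 + 2700x + 25950.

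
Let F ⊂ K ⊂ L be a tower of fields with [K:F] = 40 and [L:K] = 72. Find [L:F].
[L:F] = 2880

The tower law says that for any tower of field extensions F ⊂ K ⊂ L with finite degrees, [L:F] = [L:K] · [K:F]. Here this gives [L:F] = 72 · 40 = 2880.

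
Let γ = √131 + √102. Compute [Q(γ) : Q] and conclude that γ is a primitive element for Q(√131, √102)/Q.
[Q(γ) : Q] = 4 (equivalently, Q(γ) = Q(√131, √102))

Obviously Q(γ) ⊆ Q(√131, √102), and [Q(√131, √102):Q] = 4 (since 131, 102 are distinct squarefree integers > 1 with 13362 not a perfect square). To show equality we compute the minimal polynomial of γ. From γ = √131 + √102: γ^2 = 131 + 2√(13362) + 102 = 233 + 2√(13362), so γ^2 - 233 = 2√(13362); squaring, (γ^2 - 233)^2 = 4·13362, i.e. γ^4 - 466γ^2 + 54289 - 53448 = 0, i.e. γ^4 - 466γ^2 + 841 = 0. So γ is a root of x^4 - 466x^2 + 841. This polynomial is irreducible over Q: it has no rational root (each ±√131 ± √102 is irrational), and any factorization into two quadratics over Q would force √(13362) ∈ Q (pairing opposite roots) or √131, √102 ∈ Q (other pairings), all impossible. Hence [Q(γ):Q] = 4 = [Q(√131, √102):Q], so Q(γ) = Q(√131, √102).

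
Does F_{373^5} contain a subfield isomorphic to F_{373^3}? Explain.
No: F_{373^3} is not a subfield of F_{373^5}

F_{p^m} embeds in F_{p^n} iff m | n. Here 3 ∤ 5 (since 5 = 1·3 + 2 with remainder 2 ≠ 0), so F_{373^3} is not a subfield of F_{373^5}. Equivalently: if it were, the tower law would give 3 = [F_{373^3}:F_373] dividing [F_{373^5}:F_373] = 5, contradiction.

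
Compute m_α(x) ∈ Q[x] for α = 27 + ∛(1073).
m_α(x) = x^3 - 81x^2 + 2187x - 20756

Set β = α - 27 = ∛(1073), so β^3 = 1073. Then (α - 27)^3 - 1073 = 0, i.e. α is a root of g(x) = (x - 27)^3 - 1073 = x^3 - 81x^2 + 2187x - 20756. Since g(x) = h(x - 27) where h(x) = x^3 - 1073, and h is irreducible over Q (because 1073 is not a perfect cube, so h has no rational root, and a monic cubic with no rational root is irreducible), g is also irreducible (irreducibility is preserved under the substitution x → x - 27). Hence m_α(x) = x^3 - 81x^2 + 2187x - 20756.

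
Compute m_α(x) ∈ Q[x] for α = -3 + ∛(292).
m_α(x) = x^3 + 9x^2 + 27x - 265

Set β = α + 3 = ∛(292), so β^3 = 292. Then (α + 3)^3 - 292 = 0, i.e. α is a root of g(x) = (x + 3)^3 - 292 = x^3 + 9x^2 + 27x - 265. Since g(x) = h(x + 3) where h(x) = x^3 - 292, and h is irreducible over Q (because 292 is not a perfect cube, so h has no rational root, and a monic cubic with no rational root is irreducible), g is also irreducible (irreducibility is preserved under the substitution x → x + 3). Hence m_α(x) = x^3 + 9x^2 + 27x - 265.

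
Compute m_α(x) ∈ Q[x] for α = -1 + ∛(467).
m_α(x) = x^3 + 3x^2 + 3x - 466

Set β = α + 1 = ∛(467), so β^3 = 467. Then (α + 1)^3 - 467 = 0, i.e. α is a root of g(x) = (x + 1)^3 - 467 = x^3 + 3x^2 + 3x - 466. Since g(x) = h(x + 1) where h(x) = x^3 - 467, and h is irreducible over Q (because 467 is not a perfect cube, so h has no rational root, and a monic cubic with no rational root is irreducible), g is also irreducible (irreducibility is preserved under the substitution x → x + 1). Hence m_α(x) = x^3 + 3x^2 + 3x - 466.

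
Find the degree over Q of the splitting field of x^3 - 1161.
[K : Q] = 6

The roots of x^3 - 1161 are ∛1161, ω∛1161, ω^2∛1161 where ω = e^(2πi/3) is a primitive cube root of unity, so K = Q(∛1161, ω). Now [Q(∛1161):Q] = 3 (since 1161 is not a perfect cube, x^3 - 1161 is irreducible) and [Q(ω):Q] = 2. Both 2 and 3 divide [K:Q], and [K:Q] ≤ 3·2 = 6, so [K:Q] = 6. (Equivalently: Q(∛1161) ⊂ R but ω ∉ R, so [K : Q(∛1161)] = 2.)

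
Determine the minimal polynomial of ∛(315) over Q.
m_α(x) = x^3 - 315

α satisfies α^3 = 315, so x^3 - 315 annihilates α. By the rational root test, a rational root p/q (in lowest terms) of x^3 - 315 would satisfy p^3 = 315 q^3, forcing q = 1 and p^3 = 315; but 315 is not a perfect cube, contradiction. A monic cubic over Q with no rational root is irreducible (any nontrivial factorization would include a linear factor). Hence x^3 - 315 is the minimal polynomial of α, and in particular [Q(α):Q] = 3.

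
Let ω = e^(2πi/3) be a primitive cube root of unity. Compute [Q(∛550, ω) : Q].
[Q(∛550, ω) : Q] = 6

[Q(∛550):Q] = 3 (min poly x^3 - 550, irreducible since 550 is not a perfect cube). [Q(ω):Q] = 2 (min poly x^2 + x + 1). Since Q(∛550) ⊂ R and ω ∉ R, we have ω ∉ Q(∛550), so x^2 + x + 1 remains irreducible over Q(∛550) and [Q(∛550, ω) : Q(∛550)] = 2. By the tower law, [Q(∛550, ω) : Q] = 3 · 2 = 6. (In fact Q(∛550, ω) is the splitting field of x^3 - 550 over Q.)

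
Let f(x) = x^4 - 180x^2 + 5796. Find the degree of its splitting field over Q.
[K : Q] = 4

Solving the quadratic in x^2: x^2 = (180 ± √(180^2 - 4·5796))/2 = (180 ± √9216)/2 = (180 ± 96)/2, giving x^2 = 42 or x^2 = 138. So f(x) = (x^2 - 42)(x^2 - 138) and the roots of f are ±√42, ±√138. Hence the splitting field is K = Q(√42, √138). Since 42 and 138 are distinct squarefree integers > 1, their product 5796 is not a perfect square, so √138 ∉ Q(√42). By the tower law [K:Q] = [Q(√42,√138):Q(√42)] · [Q(√42):Q] = 2 · 2 = 4.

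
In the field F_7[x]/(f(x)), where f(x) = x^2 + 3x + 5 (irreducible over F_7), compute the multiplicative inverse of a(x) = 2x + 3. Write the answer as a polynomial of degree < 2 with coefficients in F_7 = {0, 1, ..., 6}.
a(x)^(-1) ≡ 3x + 1 (mod f(x))

Since f is irreducible over F_7, F_7[x]/(f) is a field and a(x) ≠ 0 has an inverse. Apply the extended Euclidean algorithm to f(x) and a(x) in F_7[x]: f(x) = (4x + 6)·a(x) + (1). The last nonzero remainder is the constant 1 = gcd(f, a) in F_7. Back-substituting through the division chain expresses 1 = s(x)·a(x) + t(x)·f(x) with s(x) ≡ 3x + 1 (mod f), so a(x)^(-1) ≡ s(x) = 3x + 1 (mod f). Check: (2x + 3)·(3x + 1) = 6x^2 + 4x + 3 ≡ 1 (mod x^2 + 3x + 5).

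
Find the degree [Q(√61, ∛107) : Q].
[Q(√61, ∛107) : Q] = 6

Let L = Q(√61, ∛107). Since Q(√61) ⊂ L and [Q(√61):Q] = 2, the tower law gives 2 | [L:Q]. Likewise Q(∛107) ⊂ L with [Q(∛107):Q] = 3 (because 107 is not a perfect cube), so 3 | [L:Q]. As gcd(2,3) = 1, [L:Q] is divisible by 6. Conversely L is generated over Q by √61 and ∛107, so [L:Q] ≤ 2·3 = 6. Therefore [Q(√61, ∛107) : Q] = 6.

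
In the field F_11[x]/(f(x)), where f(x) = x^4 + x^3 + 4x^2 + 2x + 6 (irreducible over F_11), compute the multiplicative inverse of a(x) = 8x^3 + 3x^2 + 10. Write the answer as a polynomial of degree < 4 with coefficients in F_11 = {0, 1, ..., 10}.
a(x)^(-1) ≡ 6x^3 + 7x + 8 (mod f(x))

Since f is irreducible over F_11, F_11[x]/(f) is a field and a(x) ≠ 0 has an inverse. Apply the extended Euclidean algorithm to f(x) and a(x) in F_11[x]: f(x) = (7x + 3)·a(x) + (6x^2 + 9x + 9);  a(x) = (5x + 4)·(6x^2 + 9x + 9) + (7x + 7);  (6x^2 + 9x + 9) = (4x + 2)·(7x + 7) + (6). The last nonzero remainder is the constant 6 = gcd(f, a) in F_11. Back-substituting through the division chain expresses 6 = s(x)·a(x) + t(x)·f(x) with s(x) ≡ 3x^3 + 9x + 4 (mod f), so (3x^3 + 9x + 4)·a(x) ≡ 6 (mod f). Multiplying by 6^(-1) ≡ 2 in F_11 gives a(x)^(-1) ≡ 2·(3x^3 + 9x + 4) ≡ 6x^3 + 7x + 8 (mod f). Check: (8x^3 + 3x^2 + 10)·(6x^3 + 7x + 8) = 4x^6 + 7x^5 + x^4 + 2x^3 + 2x^2 + 4x + 3 ≡ 1 (mod x^4 + x^3 + 4x^2 + 2x + 6).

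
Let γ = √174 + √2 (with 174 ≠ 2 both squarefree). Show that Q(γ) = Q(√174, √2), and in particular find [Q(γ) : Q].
[Q(γ) : Q] = 4 (equivalently, Q(γ) = Q(√174, √2))

Obviously Q(γ) ⊆ Q(√174, √2), and [Q(√174, √2):Q] = 4 (since 174, 2 are distinct squarefree integers > 1 with 348 not a perfect square). To show equality we compute the minimal polynomial of γ. From γ = √174 + √2: γ^2 = 174 + 2√(348) + 2 = 176 + 2√(348), so γ^2 - 176 = 2√(348); squaring, (γ^2 - 176)^2 = 4·348, i.e. γ^4 - 352γ^2 + 30976 - 1392 = 0, i.e. γ^4 - 352γ^2 + 29584 = 0. So γ is a root of x^4 - 352x^2 + 29584. This polynomial is irreducible over Q: it has no rational root (each ±√174 ± √2 is irrational), and any factorization into two quadratics over Q would force √(348) ∈ Q (pairing opposite roots) or √174, √2 ∈ Q (other pairings), all impossible. Hence [Q(γ):Q] = 4 = [Q(√174, √2):Q], so Q(γ) = Q(√174, √2).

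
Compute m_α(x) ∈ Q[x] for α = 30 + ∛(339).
m_α(x) = x^3 - 90x^2 + 2700x - 27339

Set β = α - 30 = ∛(339), so β^3 = 339. Then (α - 30)^3 - 339 = 0, i.e. α is a root of g(x) = (x - 30)^3 - 339 = x^3 - 90x^2 + 2700x - 27339. Since g(x) = h(x - 30) where h(x) = x^3 - 339, and h is irreducible over Q (because 339 is not a perfect cube, so h has no rational root, and a monic cubic with no rational root is irreducible), g is also irreducible (irreducibility is preserved under the substitution x → x - 30). Hence m_α(x) = x^3 - 90x^2 + 2700x - 27339.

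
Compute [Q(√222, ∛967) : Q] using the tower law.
[Q(√222, ∛967) : Q] = 6

Let L = Q(√222, ∛967). Since Q(√222) ⊂ L and [Q(√222):Q] = 2, the tower law gives 2 | [L:Q]. Likewise Q(∛967) ⊂ L with [Q(∛967):Q] = 3 (because 967 is not a perfect cube), so 3 | [L:Q]. As gcd(2,3) = 1, [L:Q] is divisible by 6. Conversely L is generated over Q by √222 and ∛967, so [L:Q] ≤ 2·3 = 6. Therefore [Q(√222, ∛967) : Q] = 6.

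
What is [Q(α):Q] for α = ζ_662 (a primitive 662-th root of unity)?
[Q(α):Q] = 330

The minimal polynomial of ζ_662 over Q is the 662-th cyclotomic polynomial Φ_662(x), which is irreducible over Q and has degree φ(662) = 330. Hence [Q(α):Q] = φ(662) = 330.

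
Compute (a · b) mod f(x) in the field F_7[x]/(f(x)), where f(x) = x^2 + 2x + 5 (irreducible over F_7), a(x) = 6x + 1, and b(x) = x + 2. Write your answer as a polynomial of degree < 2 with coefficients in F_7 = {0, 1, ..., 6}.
a · b ≡ x (mod f(x))

Multiply in F_7[x]: a(x)·b(x) = (6x + 1)·(x + 2) = 6x^2 + 6x + 2. This has degree ≥ 2, so divide by f(x) over F_7: 6x^2 + 6x + 2 = (6)·(x^2 + 2x + 5) + (x). Hence a·b ≡ x (mod f). (F_7[x]/(f) is a field with 7^2 = 49 elements since f is irreducible of degree 2.)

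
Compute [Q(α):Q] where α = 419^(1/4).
[Q(α):Q] = 4

α is a root of x^4 - 419. By Eisenstein's criterion at the prime p = 419 (which divides the constant term 419 but p^2 = 175561 does not, since 419 is squarefree), x^4 - 419 is irreducible over Q. Hence [Q(α):Q] = 4.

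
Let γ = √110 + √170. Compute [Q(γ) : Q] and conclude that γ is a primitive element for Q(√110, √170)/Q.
[Q(γ) : Q] = 4 (equivalently, Q(γ) = Q(√110, √170))

Obviously Q(γ) ⊆ Q(√110, √170), and [Q(√110, √170):Q] = 4 (since 110, 170 are distinct squarefree integers > 1 with 18700 not a perfect square). To show equality we compute the minimal polynomial of γ. From γ = √110 + √170: γ^2 = 110 + 2√(18700) + 170 = 280 + 2√(18700), so γ^2 - 280 = 2√(18700); squaring, (γ^2 - 280)^2 = 4·18700, i.e. γ^4 - 560γ^2 + 78400 - 74800 = 0, i.e. γ^4 - 560γ^2 + 3600 = 0. So γ is a root of x^4 - 560x^2 + 3600. This polynomial is irreducible over Q: it has no rational root (each ±√110 ± √170 is irrational), and any factorization into two quadratics over Q would force √(18700) ∈ Q (pairing opposite roots) or √110, √170 ∈ Q (other pairings), all impossible. Hence [Q(γ):Q] = 4 = [Q(√110, √170):Q], so Q(γ) = Q(√110, √170).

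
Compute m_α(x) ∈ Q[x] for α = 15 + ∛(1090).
m_α(x) = x^3 - 45x^2 + 675x - 4465

Set β = α - 15 = ∛(1090), so β^3 = 1090. Then (α - 15)^3 - 1090 = 0, i.e. α is a root of g(x) = (x - 15)^3 - 1090 = x^3 - 45x^2 + 675x - 4465. Since g(x) = h(x - 15) where h(x) = x^3 - 1090, and h is irreducible over Q (because 1090 is not a perfect cube, so h has no rational root, and a monic cubic with no rational root is irreducible), g is also irreducible (irreducibility is preserved under the substitution x → x - 15). Hence m_α(x) = x^3 - 45x^2 + 675x - 4465.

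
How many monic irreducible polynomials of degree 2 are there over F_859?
There are 368511 monic irreducible polynomials of degree 2 over F_859

Each element of F_{859^2} that lies in no proper subfield is a root of exactly one monic irreducible of degree 2 over F_859, and each such polynomial has 2 distinct roots in F_{859^2}. By Möbius inversion the count is N_859(2) = (1/2) Σ_{d|2} μ(2/d) · 859^d = (1/2)(μ(2)·859^1 + μ(1)·859^2) = 737022/2 = 368511.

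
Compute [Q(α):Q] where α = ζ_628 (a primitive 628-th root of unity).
[Q(α):Q] = 312

The minimal polynomial of ζ_628 over Q is the 628-th cyclotomic polynomial Φ_628(x), which is irreducible over Q and has degree φ(628) = 312. Hence [Q(α):Q] = φ(628) = 312.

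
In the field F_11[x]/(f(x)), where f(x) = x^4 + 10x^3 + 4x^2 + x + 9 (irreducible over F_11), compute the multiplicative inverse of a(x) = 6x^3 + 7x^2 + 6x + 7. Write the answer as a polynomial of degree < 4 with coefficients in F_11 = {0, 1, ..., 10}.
a(x)^(-1) ≡ 10x^2 + 7x + 6 (mod f(x))

Since f is irreducible over F_11, F_11[x]/(f) is a field and a(x) ≠ 0 has an inverse. Apply the extended Euclidean algorithm to f(x) and a(x) in F_11[x]: f(x) = (2x + 3)·a(x) + (4x^2 + 2x + 10);  a(x) = (7x + 1)·(4x^2 + 2x + 10) + (8). The last nonzero remainder is the constant 8 = gcd(f, a) in F_11. Back-substituting through the division chain expresses 8 = s(x)·a(x) + t(x)·f(x) with s(x) ≡ 3x^2 + x + 4 (mod f), so (3x^2 + x + 4)·a(x) ≡ 8 (mod f). Multiplying by 8^(-1) ≡ 7 in F_11 gives a(x)^(-1) ≡ 7·(3x^2 + x + 4) ≡ 10x^2 + 7x + 6 (mod f). Check: (6x^3 + 7x^2 + 6x + 7)·(10x^2 + 7x + 6) = 5x^5 + 2x^4 + 2x^3 + 8x + 9 ≡ 1 (mod x^4 + 10x^3 + 4x^2 + x + 9).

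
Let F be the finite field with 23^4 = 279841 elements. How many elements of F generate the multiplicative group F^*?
There are φ(279840) = 66560 primitive elements

F_q^* is cyclic of order q - 1 = 279840. A cyclic group of order m has exactly φ(m) generators. Here m = 279840 = 2^5 · 3 · 5 · 11 · 53, so the number of primitive elements is φ(279840) = 66560.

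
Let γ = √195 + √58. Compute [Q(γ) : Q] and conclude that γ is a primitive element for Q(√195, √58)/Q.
[Q(γ) : Q] = 4 (equivalently, Q(γ) = Q(√195, √58))

Obviously Q(γ) ⊆ Q(√195, √58), and [Q(√195, √58):Q] = 4 (since 195, 58 are distinct squarefree integers > 1 with 11310 not a perfect square). To show equality we compute the minimal polynomial of γ. From γ = √195 + √58: γ^2 = 195 + 2√(11310) + 58 = 253 + 2√(11310), so γ^2 - 253 = 2√(11310); squaring, (γ^2 - 253)^2 = 4·11310, i.e. γ^4 - 506γ^2 + 64009 - 45240 = 0, i.e. γ^4 - 506γ^2 + 18769 = 0. So γ is a root of x^4 - 506x^2 + 18769. This polynomial is irreducible over Q: it has no rational root (each ±√195 ± √58 is irrational), and any factorization into two quadratics over Q would force √(11310) ∈ Q (pairing opposite roots) or √195, √58 ∈ Q (other pairings), all impossible. Hence [Q(γ):Q] = 4 = [Q(√195, √58):Q], so Q(γ) = Q(√195, √58).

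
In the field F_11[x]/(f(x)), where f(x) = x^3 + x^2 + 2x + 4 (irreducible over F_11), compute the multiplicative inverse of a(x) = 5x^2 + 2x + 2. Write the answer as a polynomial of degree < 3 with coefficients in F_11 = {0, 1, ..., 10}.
a(x)^(-1) ≡ 5x^2 + 8x + 1 (mod f(x))

Since f is irreducible over F_11, F_11[x]/(f) is a field and a(x) ≠ 0 has an inverse. Apply the extended Euclidean algorithm to f(x) and a(x) in F_11[x]: f(x) = (9x + 1)·a(x) + (4x + 2);  a(x) = (4x + 4)·(4x + 2) + (5). The last nonzero remainder is the constant 5 = gcd(f, a) in F_11. Back-substituting through the division chain expresses 5 = s(x)·a(x) + t(x)·f(x) with s(x) ≡ 3x^2 + 7x + 5 (mod f), so (3x^2 + 7x + 5)·a(x) ≡ 5 (mod f). Multiplying by 5^(-1) ≡ 9 in F_11 gives a(x)^(-1) ≡ 9·(3x^2 + 7x + 5) ≡ 5x^2 + 8x + 1 (mod f). Check: (5x^2 + 2x + 2)·(5x^2 + 8x + 1) = 3x^4 + 6x^3 + 9x^2 + 7x + 2 ≡ 1 (mod x^3 + x^2 + 2x + 4).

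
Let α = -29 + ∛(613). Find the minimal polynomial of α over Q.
m_α(x) = x^3 + 87x^2 + 2523x + 23776

Set β = α + 29 = ∛(613), so β^3 = 613. Then (α + 29)^3 - 613 = 0, i.e. α is a root of g(x) = (x + 29)^3 - 613 = x^3 + 87x^2 + 2523x + 23776. Since g(x) = h(x + 29) where h(x) = x^3 - 613, and h is irreducible over Q (because 613 is not a perfect cube, so h has no rational root, and a monic cubic with no rational root is irreducible), g is also irreducible (irreducibility is preserved under the substitution x → x + 29). Hence m_α(x) = x^3 + 87x^2 + 2523x + 23776.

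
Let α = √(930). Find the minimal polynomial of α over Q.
m_α(x) = x^2 - 930

α satisfies α^2 - 930 = 0, so x^2 - 930 annihilates α. Since d = 930 is squarefree and ≠ 1, it is not a perfect square in Q, so x^2 - 930 has no rational root and is therefore irreducible over Q (a degree-2 polynomial over a field is irreducible iff it has no root). Hence m_α(x) = x^2 - 930.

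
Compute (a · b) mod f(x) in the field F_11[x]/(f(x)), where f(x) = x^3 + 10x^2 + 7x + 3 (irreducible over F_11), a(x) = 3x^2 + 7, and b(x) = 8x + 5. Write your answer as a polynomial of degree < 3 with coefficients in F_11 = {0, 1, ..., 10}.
a · b ≡ 6x^2 + 9x + 7 (mod f(x))

Multiply in F_11[x]: a(x)·b(x) = (3x^2 + 7)·(8x + 5) = 2x^3 + 4x^2 + x + 2. This has degree ≥ 3, so divide by f(x) over F_11: 2x^3 + 4x^2 + x + 2 = (2)·(x^3 + 10x^2 + 7x + 3) + (6x^2 + 9x + 7). Hence a·b ≡ 6x^2 + 9x + 7 (mod f). (F_11[x]/(f) is a field with 11^3 = 1331 elements since f is irreducible of degree 3.)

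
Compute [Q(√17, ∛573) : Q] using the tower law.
[Q(√17, ∛573) : Q] = 6

Let L = Q(√17, ∛573). Since Q(√17) ⊂ L and [Q(√17):Q] = 2, the tower law gives 2 | [L:Q]. Likewise Q(∛573) ⊂ L with [Q(∛573):Q] = 3 (because 573 is not a perfect cube), so 3 | [L:Q]. As gcd(2,3) = 1, [L:Q] is divisible by 6. Conversely L is generated over Q by √17 and ∛573, so [L:Q] ≤ 2·3 = 6. Therefore [Q(√17, ∛573) : Q] = 6.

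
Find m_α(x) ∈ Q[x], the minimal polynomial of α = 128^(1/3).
m_α(x) = x^3 - 128

α satisfies α^3 = 128, so x^3 - 128 annihilates α. By the rational root test, a rational root p/q (in lowest terms) of x^3 - 128 would satisfy p^3 = 128 q^3, forcing q = 1 and p^3 = 128; but 128 is not a perfect cube, contradiction. A monic cubic over Q with no rational root is irreducible (any nontrivial factorization would include a linear factor). Hence x^3 - 128 is the minimal polynomial of α, and in particular [Q(α):Q] = 3.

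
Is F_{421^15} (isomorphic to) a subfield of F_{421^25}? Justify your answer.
No: F_{421^15} is not a subfield of F_{421^25}

F_{p^m} embeds in F_{p^n} iff m | n. Here 15 ∤ 25 (since 25 = 1·15 + 10 with remainder 10 ≠ 0), so F_{421^15} is not a subfield of F_{421^25}. Equivalently: if it were, the tower law would give 15 = [F_{421^15}:F_421] dividing [F_{421^25}:F_421] = 25, contradiction.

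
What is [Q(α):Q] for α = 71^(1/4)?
[Q(α):Q] = 4

α is a root of x^4 - 71. By Eisenstein's criterion at the prime p = 71 (which divides the constant term 71 but p^2 = 5041 does not, since 71 is squarefree), x^4 - 71 is irreducible over Q. Hence [Q(α):Q] = 4.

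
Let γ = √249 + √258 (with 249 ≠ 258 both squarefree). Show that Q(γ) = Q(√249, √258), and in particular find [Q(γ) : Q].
[Q(γ) : Q] = 4 (equivalently, Q(γ) = Q(√249, √258))

Obviously Q(γ) ⊆ Q(√249, √258), and [Q(√249, √258):Q] = 4 (since 249, 258 are distinct squarefree integers > 1 with 64242 not a perfect square). To show equality we compute the minimal polynomial of γ. From γ = √249 + √258: γ^2 = 249 + 2√(64242) + 258 = 507 + 2√(64242), so γ^2 - 507 = 2√(64242); squaring, (γ^2 - 507)^2 = 4·64242, i.e. γ^4 - 1014γ^2 + 257049 - 256968 = 0, i.e. γ^4 - 1014γ^2 + 81 = 0. So γ is a root of x^4 - 1014x^2 + 81. This polynomial is irreducible over Q: it has no rational root (each ±√249 ± √258 is irrational), and any factorization into two quadratics over Q would force √(64242) ∈ Q (pairing opposite roots) or √249, √258 ∈ Q (other pairings), all impossible. Hence [Q(γ):Q] = 4 = [Q(√249, √258):Q], so Q(γ) = Q(√249, √258).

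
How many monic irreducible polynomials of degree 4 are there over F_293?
There are 1842491238 monic irreducible polynomials of degree 4 over F_293

Each element of F_{293^4} that lies in no proper subfield is a root of exactly one monic irreducible of degree 4 over F_293, and each such polynomial has 4 distinct roots in F_{293^4}. By Möbius inversion the count is N_293(4) = (1/4) Σ_{d|4} μ(4/d) · 293^d = (1/4)(μ(4)·293^1 + μ(2)·293^2 + μ(1)·293^4) = 7369964952/4 = 1842491238.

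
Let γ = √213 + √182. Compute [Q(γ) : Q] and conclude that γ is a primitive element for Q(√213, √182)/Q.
[Q(γ) : Q] = 4 (equivalently, Q(γ) = Q(√213, √182))

Obviously Q(γ) ⊆ Q(√213, √182), and [Q(√213, √182):Q] = 4 (since 213, 182 are distinct squarefree integers > 1 with 38766 not a perfect square). To show equality we compute the minimal polynomial of γ. From γ = √213 + √182: γ^2 = 213 + 2√(38766) + 182 = 395 + 2√(38766), so γ^2 - 395 = 2√(38766); squaring, (γ^2 - 395)^2 = 4·38766, i.e. γ^4 - 790γ^2 + 156025 - 155064 = 0, i.e. γ^4 - 790γ^2 + 961 = 0. So γ is a root of x^4 - 790x^2 + 961. This polynomial is irreducible over Q: it has no rational root (each ±√213 ± √182 is irrational), and any factorization into two quadratics over Q would force √(38766) ∈ Q (pairing opposite roots) or √213, √182 ∈ Q (other pairings), all impossible. Hence [Q(γ):Q] = 4 = [Q(√213, √182):Q], so Q(γ) = Q(√213, √182).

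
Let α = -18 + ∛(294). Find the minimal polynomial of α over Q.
m_α(x) = x^3 + 54x^2 + 972x + 5538

Set β = α + 18 = ∛(294), so β^3 = 294. Then (α + 18)^3 - 294 = 0, i.e. α is a root of g(x) = (x + 18)^3 - 294 = x^3 + 54x^2 + 972x + 5538. Since g(x) = h(x + 18) where h(x) = x^3 - 294, and h is irreducible over Q (because 294 is not a perfect cube, so h has no rational root, and a monic cubic with no rational root is irreducible), g is also irreducible (irreducibility is preserved under the substitution x → x + 18). Hence m_α(x) = x^3 + 54x^2 + 972x + 5538.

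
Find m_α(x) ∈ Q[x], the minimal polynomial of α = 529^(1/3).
m_α(x) = x^3 - 529

α satisfies α^3 = 529, so x^3 - 529 annihilates α. By the rational root test, a rational root p/q (in lowest terms) of x^3 - 529 would satisfy p^3 = 529 q^3, forcing q = 1 and p^3 = 529; but 529 is not a perfect cube, contradiction. A monic cubic over Q with no rational root is irreducible (any nontrivial factorization would include a linear factor). Hence x^3 - 529 is the minimal polynomial of α, and in particular [Q(α):Q] = 3.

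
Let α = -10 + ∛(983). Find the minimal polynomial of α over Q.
m_α(x) = x^3 + 30x^2 + 300x + 17

Set β = α + 10 = ∛(983), so β^3 = 983. Then (α + 10)^3 - 983 = 0, i.e. α is a root of g(x) = (x + 10)^3 - 983 = x^3 + 30x^2 + 300x + 17. Since g(x) = h(x + 10) where h(x) = x^3 - 983, and h is irreducible over Q (because 983 is not a perfect cube, so h has no rational root, and a monic cubic with no rational root is irreducible), g is also irreducible (irreducibility is preserved under the substitution x → x + 10). Hence m_α(x) = x^3 + 30x^2 + 300x + 17.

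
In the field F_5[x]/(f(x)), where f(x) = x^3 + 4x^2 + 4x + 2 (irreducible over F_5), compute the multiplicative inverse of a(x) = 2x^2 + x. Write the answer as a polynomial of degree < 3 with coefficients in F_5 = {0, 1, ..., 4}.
a(x)^(-1) ≡ x^2 + 2x + 2 (mod f(x))

Since f is irreducible over F_5, F_5[x]/(f) is a field and a(x) ≠ 0 has an inverse. Apply the extended Euclidean algorithm to f(x) and a(x) in F_5[x]: f(x) = (3x + 3)·a(x) + (x + 2);  a(x) = (2x + 2)·(x + 2) + (1). The last nonzero remainder is the constant 1 = gcd(f, a) in F_5. Back-substituting through the division chain expresses 1 = s(x)·a(x) + t(x)·f(x) with s(x) ≡ x^2 + 2x + 2 (mod f), so a(x)^(-1) ≡ s(x) = x^2 + 2x + 2 (mod f). Check: (2x^2 + x)·(x^2 + 2x + 2) = 2x^4 + x^2 + 2x ≡ 1 (mod x^3 + 4x^2 + 4x + 2).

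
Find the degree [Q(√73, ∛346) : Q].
[Q(√73, ∛346) : Q] = 6

Let L = Q(√73, ∛346). Since Q(√73) ⊂ L and [Q(√73):Q] = 2, the tower law gives 2 | [L:Q]. Likewise Q(∛346) ⊂ L with [Q(∛346):Q] = 3 (because 346 is not a perfect cube), so 3 | [L:Q]. As gcd(2,3) = 1, [L:Q] is divisible by 6. Conversely L is generated over Q by √73 and ∛346, so [L:Q] ≤ 2·3 = 6. Therefore [Q(√73, ∛346) : Q] = 6.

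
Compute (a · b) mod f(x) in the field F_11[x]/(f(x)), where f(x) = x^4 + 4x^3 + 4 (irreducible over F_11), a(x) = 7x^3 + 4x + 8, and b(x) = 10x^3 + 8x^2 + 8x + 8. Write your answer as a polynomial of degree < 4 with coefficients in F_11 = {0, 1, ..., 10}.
a · b ≡ 6x^3 + 3x^2 + 2x + 1 (mod f(x))

Multiply in F_11[x]: a(x)·b(x) = (7x^3 + 4x + 8)·(10x^3 + 8x^2 + 8x + 8) = 4x^6 + x^5 + 8x^4 + 3x^3 + 8x^2 + 8x + 9. This has degree ≥ 4, so divide by f(x) over F_11: 4x^6 + x^5 + 8x^4 + 3x^3 + 8x^2 + 8x + 9 = (4x^2 + 7x + 2)·(x^4 + 4x^3 + 4) + (6x^3 + 3x^2 + 2x + 1). Hence a·b ≡ 6x^3 + 3x^2 + 2x + 1 (mod f). (F_11[x]/(f) is a field with 11^4 = 14641 elements since f is irreducible of degree 4.)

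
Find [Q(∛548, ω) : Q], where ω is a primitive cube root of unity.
[Q(∛548, ω) : Q] = 6

[Q(∛548):Q] = 3 (min poly x^3 - 548, irreducible since 548 is not a perfect cube). [Q(ω):Q] = 2 (min poly x^2 + x + 1). Since Q(∛548) ⊂ R and ω ∉ R, we have ω ∉ Q(∛548), so x^2 + x + 1 remains irreducible over Q(∛548) and [Q(∛548, ω) : Q(∛548)] = 2. By the tower law, [Q(∛548, ω) : Q] = 3 · 2 = 6. (In fact Q(∛548, ω) is the splitting field of x^3 - 548 over Q.)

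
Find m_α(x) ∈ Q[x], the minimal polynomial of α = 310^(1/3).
m_α(x) = x^3 - 310

α satisfies α^3 = 310, so x^3 - 310 annihilates α. By the rational root test, a rational root p/q (in lowest terms) of x^3 - 310 would satisfy p^3 = 310 q^3, forcing q = 1 and p^3 = 310; but 310 is not a perfect cube, contradiction. A monic cubic over Q with no rational root is irreducible (any nontrivial factorization would include a linear factor). Hence x^3 - 310 is the minimal polynomial of α, and in particular [Q(α):Q] = 3.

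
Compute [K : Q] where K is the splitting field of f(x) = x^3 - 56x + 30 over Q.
[K : Q] = 6

By the rational root test, any rational root of the monic integer polynomial f(x) = x^3 - 56x + 30 must be an integer dividing the constant term 30, i.e. one of ±{1, 2, 3, 5, 6, 10, 15, 30}. Evaluating: f(1) = -25, f(-1) = 85, f(2) = -74, f(-2) = 134, f(3) = -111, f(-3) = 171, f(5) = -125, f(-5) = 185, f(6) = -90, f(-6) = 150, f(10) = 470, f(-10) = -410, f(15) = 2565, f(-15) = -2505, f(30) = 25350, f(-30) = -25290; none is 0, so f has no rational root and is therefore irreducible over Q (a cubic with no linear factor over a field is irreducible). For an irreducible cubic, the Galois group is A_3 or S_3 according as the discriminant disc(f) = -4a^3 - 27b^2 = -4·(-56)^3 - 27·(30)^2 = 678164 is or is not a square in Q. Here disc(f) = 678164 is not a perfect square in Q, so the Galois group of f over Q is not contained in A_3 and must be all of S_3. The splitting field has degree |S_3| = 6 over Q, so [K : Q] = 6.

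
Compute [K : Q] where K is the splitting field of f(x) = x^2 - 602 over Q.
[K : Q] = 2

f(x) = x^2 - 602 factors as (x - √602)(x + √602). The splitting field is K = Q(√602). Since 602 is squarefree and > 1, it is not a perfect square, so x^2 - 602 is irreducible over Q and [Q(√602) : Q] = 2. Hence [K : Q] = 2.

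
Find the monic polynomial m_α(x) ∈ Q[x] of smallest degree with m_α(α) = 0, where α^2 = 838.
m_α(x) = x^2 - 838

α satisfies α^2 - 838 = 0, so x^2 - 838 annihilates α. Since d = 838 is squarefree and ≠ 1, it is not a perfect square in Q, so x^2 - 838 has no rational root and is therefore irreducible over Q (a degree-2 polynomial over a field is irreducible iff it has no root). Hence m_α(x) = x^2 - 838.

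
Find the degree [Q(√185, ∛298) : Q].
[Q(√185, ∛298) : Q] = 6

Let L = Q(√185, ∛298). Since Q(√185) ⊂ L and [Q(√185):Q] = 2, the tower law gives 2 | [L:Q]. Likewise Q(∛298) ⊂ L with [Q(∛298):Q] = 3 (because 298 is not a perfect cube), so 3 | [L:Q]. As gcd(2,3) = 1, [L:Q] is divisible by 6. Conversely L is generated over Q by √185 and ∛298, so [L:Q] ≤ 2·3 = 6. Therefore [Q(√185, ∛298) : Q] = 6.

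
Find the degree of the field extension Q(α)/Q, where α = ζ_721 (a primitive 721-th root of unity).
[Q(α):Q] = 612

The minimal polynomial of ζ_721 over Q is the 721-th cyclotomic polynomial Φ_721(x), which is irreducible over Q and has degree φ(721) = 612. Hence [Q(α):Q] = φ(721) = 612.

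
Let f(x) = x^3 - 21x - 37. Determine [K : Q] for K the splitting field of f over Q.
[K : Q] = 3

By the rational root test, any rational root of the monic integer polynomial f(x) = x^3 - 21x - 37 must be an integer dividing the constant term -37, i.e. one of ±{1, 37}. Evaluating: f(1) = -57, f(-1) = -17, f(37) = 49839, f(-37) = -49913; none is 0, so f has no rational root and is therefore irreducible over Q (a cubic with no linear factor over a field is irreducible). For an irreducible cubic, the Galois group is A_3 or S_3 according as the discriminant disc(f) = -4a^3 - 27b^2 = -4·(-21)^3 - 27·(-37)^2 = 81 is or is not a square in Q. Here disc(f) = 81 = 9^2 is a perfect square in Q, so the Galois group of f over Q is contained in A_3, hence equals A_3 (cyclic of order 3). The splitting field has degree |A_3| = 3 over Q, so [K : Q] = 3.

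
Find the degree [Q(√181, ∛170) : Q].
[Q(√181, ∛170) : Q] = 6

Let L = Q(√181, ∛170). Since Q(√181) ⊂ L and [Q(√181):Q] = 2, the tower law gives 2 | [L:Q]. Likewise Q(∛170) ⊂ L with [Q(∛170):Q] = 3 (because 170 is not a perfect cube), so 3 | [L:Q]. As gcd(2,3) = 1, [L:Q] is divisible by 6. Conversely L is generated over Q by √181 and ∛170, so [L:Q] ≤ 2·3 = 6. Therefore [Q(√181, ∛170) : Q] = 6.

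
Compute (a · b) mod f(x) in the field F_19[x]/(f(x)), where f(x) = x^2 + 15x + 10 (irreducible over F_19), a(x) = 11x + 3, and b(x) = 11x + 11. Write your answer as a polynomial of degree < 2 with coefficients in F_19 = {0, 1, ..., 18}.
a · b ≡ 11x + 1 (mod f(x))

Multiply in F_19[x]: a(x)·b(x) = (11x + 3)·(11x + 11) = 7x^2 + 2x + 14. This has degree ≥ 2, so divide by f(x) over F_19: 7x^2 + 2x + 14 = (7)·(x^2 + 15x + 10) + (11x + 1). Hence a·b ≡ 11x + 1 (mod f). (F_19[x]/(f) is a field with 19^2 = 361 elements since f is irreducible of degree 2.)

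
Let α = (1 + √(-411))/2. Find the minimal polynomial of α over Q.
m_α(x) = x^2 - x + 103

From 2α - 1 = √(-411), squaring gives (2α - 1)^2 = -411, i.e. 4α^2 - 4α + 1 = -411, so α^2 - α + (1 + 411)/4 = 0. Since -411 ≡ 1 (mod 4), (1 + 411)/4 = 103 ∈ Z. The polynomial x^2 - x + 103 has discriminant 1 - 4·(103) = -411, which is not a perfect square in Q (d = -411 is squarefree and ≠ 1), so x^2 - x + 103 is irreducible over Q. It is the minimal polynomial of α.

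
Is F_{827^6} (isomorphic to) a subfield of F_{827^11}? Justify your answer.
No: F_{827^6} is not a subfield of F_{827^11}

F_{p^m} embeds in F_{p^n} iff m | n. Here 6 ∤ 11 (since 11 = 1·6 + 5 with remainder 5 ≠ 0), so F_{827^6} is not a subfield of F_{827^11}. Equivalently: if it were, the tower law would give 6 = [F_{827^6}:F_827] dividing [F_{827^11}:F_827] = 11, contradiction.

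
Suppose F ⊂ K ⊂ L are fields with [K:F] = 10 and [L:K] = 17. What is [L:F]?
[L:F] = 170

The tower law says that for any tower of field extensions F ⊂ K ⊂ L with finite degrees, [L:F] = [L:K] · [K:F]. Here this gives [L:F] = 17 · 10 = 170.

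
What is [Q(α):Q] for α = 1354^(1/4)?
[Q(α):Q] = 4

α is a root of x^4 - 1354. By Eisenstein's criterion at the prime p = 2 (which divides the constant term 1354 but p^2 = 4 does not, since 1354 is squarefree), x^4 - 1354 is irreducible over Q. Hence [Q(α):Q] = 4.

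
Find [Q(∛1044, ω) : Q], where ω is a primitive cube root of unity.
[Q(∛1044, ω) : Q] = 6

[Q(∛1044):Q] = 3 (min poly x^3 - 1044, irreducible since 1044 is not a perfect cube). [Q(ω):Q] = 2 (min poly x^2 + x + 1). Since Q(∛1044) ⊂ R and ω ∉ R, we have ω ∉ Q(∛1044), so x^2 + x + 1 remains irreducible over Q(∛1044) and [Q(∛1044, ω) : Q(∛1044)] = 2. By the tower law, [Q(∛1044, ω) : Q] = 3 · 2 = 6. (In fact Q(∛1044, ω) is the splitting field of x^3 - 1044 over Q.)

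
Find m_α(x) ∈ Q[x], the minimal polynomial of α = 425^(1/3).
m_α(x) = x^3 - 425

α satisfies α^3 = 425, so x^3 - 425 annihilates α. By the rational root test, a rational root p/q (in lowest terms) of x^3 - 425 would satisfy p^3 = 425 q^3, forcing q = 1 and p^3 = 425; but 425 is not a perfect cube, contradiction. A monic cubic over Q with no rational root is irreducible (any nontrivial factorization would include a linear factor). Hence x^3 - 425 is the minimal polynomial of α, and in particular [Q(α):Q] = 3.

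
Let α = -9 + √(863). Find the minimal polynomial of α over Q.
m_α(x) = x^2 + 18x - 782

From α + 9 = √(863), squaring gives (α + 9)^2 = 863, i.e. α^2 + 18α + 81 = 863, so α^2 + 18α - 782 = 0. The discriminant of x^2 + 18x - 782 is (18)^2 - 4·(-782) = 324 + 3128 = 3452, and 4·(863) is not a perfect square in Q since 863 is squarefree and ≠ 1. Hence x^2 + 18x - 782 is irreducible over Q and is the minimal polynomial of α.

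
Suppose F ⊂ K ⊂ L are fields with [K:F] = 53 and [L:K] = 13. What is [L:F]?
[L:F] = 689

The tower law says that for any tower of field extensions F ⊂ K ⊂ L with finite degrees, [L:F] = [L:K] · [K:F]. Here this gives [L:F] = 13 · 53 = 689.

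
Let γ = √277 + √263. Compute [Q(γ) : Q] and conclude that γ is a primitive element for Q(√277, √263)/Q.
[Q(γ) : Q] = 4 (equivalently, Q(γ) = Q(√277, √263))

Obviously Q(γ) ⊆ Q(√277, √263), and [Q(√277, √263):Q] = 4 (since 277, 263 are distinct squarefree integers > 1 with 72851 not a perfect square). To show equality we compute the minimal polynomial of γ. From γ = √277 + √263: γ^2 = 277 + 2√(72851) + 263 = 540 + 2√(72851), so γ^2 - 540 = 2√(72851); squaring, (γ^2 - 540)^2 = 4·72851, i.e. γ^4 - 1080γ^2 + 291600 - 291404 = 0, i.e. γ^4 - 1080γ^2 + 196 = 0. So γ is a root of x^4 - 1080x^2 + 196. This polynomial is irreducible over Q: it has no rational root (each ±√277 ± √263 is irrational), and any factorization into two quadratics over Q would force √(72851) ∈ Q (pairing opposite roots) or √277, √263 ∈ Q (other pairings), all impossible. Hence [Q(γ):Q] = 4 = [Q(√277, √263):Q], so Q(γ) = Q(√277, √263).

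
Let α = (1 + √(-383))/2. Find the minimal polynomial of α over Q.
m_α(x) = x^2 - x + 96

From 2α - 1 = √(-383), squaring gives (2α - 1)^2 = -383, i.e. 4α^2 - 4α + 1 = -383, so α^2 - α + (1 + 383)/4 = 0. Since -383 ≡ 1 (mod 4), (1 + 383)/4 = 96 ∈ Z. The polynomial x^2 - x + 96 has discriminant 1 - 4·(96) = -383, which is not a perfect square in Q (d = -383 is squarefree and ≠ 1), so x^2 - x + 96 is irreducible over Q. It is the minimal polynomial of α.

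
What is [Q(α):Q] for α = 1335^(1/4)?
[Q(α):Q] = 4

α is a root of x^4 - 1335. By Eisenstein's criterion at the prime p = 3 (which divides the constant term 1335 but p^2 = 9 does not, since 1335 is squarefree), x^4 - 1335 is irreducible over Q. Hence [Q(α):Q] = 4.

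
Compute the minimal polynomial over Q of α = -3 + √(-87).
m_α(x) = x^2 + 6x + 96

From α + 3 = √(-87), squaring gives (α + 3)^2 = -87, i.e. α^2 + 6α + 9 = -87, so α^2 + 6α + 96 = 0. The discriminant of x^2 + 6x + 96 is (6)^2 - 4·(96) = 36 - 384 = -348, and 4·(-87) is not a perfect square in Q since -87 is squarefree and ≠ 1. Hence x^2 + 6x + 96 is irreducible over Q and is the minimal polynomial of α.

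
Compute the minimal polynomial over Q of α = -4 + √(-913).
m_α(x) = x^2 + 8x + 929

From α + 4 = √(-913), squaring gives (α + 4)^2 = -913, i.e. α^2 + 8α + 16 = -913, so α^2 + 8α + 929 = 0. The discriminant of x^2 + 8x + 929 is (8)^2 - 4·(929) = 64 - 3716 = -3652, and 4·(-913) is not a perfect square in Q since -913 is squarefree and ≠ 1. Hence x^2 + 8x + 929 is irreducible over Q and is the minimal polynomial of α.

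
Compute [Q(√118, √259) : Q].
[Q(√118, √259) : Q] = 4

[Q(√118):Q] = 2 (min poly x^2 - 118, irreducible since 118 is squarefree > 1). For the top step, suppose √259 ∈ Q(√118), say √259 = c + d√118 with c, d ∈ Q. Squaring: 259 = c^2 + 118d^2 + 2cd√118. Since √118 ∉ Q this forces 2cd = 0. If d = 0 then √259 = c ∈ Q, contradicting 259 squarefree > 1. If c = 0 then 259 = 118d^2, so 118·259 = (118d)^2 is a perfect square in Q — but 118·259 = 30562 is not a perfect square (since 118 and 259 are distinct squarefree integers). Contradiction. Hence √259 ∉ Q(√118), so x^2 - 259 stays irreducible over Q(√118) and [Q(√118, √259) : Q(√118)] = 2. By the tower law, [Q(√118, √259) : Q] = 2 · 2 = 4.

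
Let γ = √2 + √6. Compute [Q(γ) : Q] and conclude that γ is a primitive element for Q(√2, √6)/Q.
[Q(γ) : Q] = 4 (equivalently, Q(γ) = Q(√2, √6))

Obviously Q(γ) ⊆ Q(√2, √6), and [Q(√2, √6):Q] = 4 (since 2, 6 are distinct squarefree integers > 1 with 12 not a perfect square). To show equality we compute the minimal polynomial of γ. From γ = √2 + √6: γ^2 = 2 + 2√(12) + 6 = 8 + 2√(12), so γ^2 - 8 = 2√(12); squaring, (γ^2 - 8)^2 = 4·12, i.e. γ^4 - 16γ^2 + 64 - 48 = 0, i.e. γ^4 - 16γ^2 + 16 = 0. So γ is a root of x^4 - 16x^2 + 16. This polynomial is irreducible over Q: it has no rational root (each ±√2 ± √6 is irrational), and any factorization into two quadratics over Q would force √(12) ∈ Q (pairing opposite roots) or √2, √6 ∈ Q (other pairings), all impossible. Hence [Q(γ):Q] = 4 = [Q(√2, √6):Q], so Q(γ) = Q(√2, √6).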